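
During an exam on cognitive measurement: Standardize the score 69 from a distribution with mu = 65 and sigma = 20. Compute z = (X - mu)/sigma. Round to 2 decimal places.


z = (X - mu) / sigma
= (69 - 65) / 20
= 4 / 20
= 0.20


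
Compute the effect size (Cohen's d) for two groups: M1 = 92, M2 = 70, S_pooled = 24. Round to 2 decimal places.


Cohen's d = (M1 - M2) / S_pooled
= (92 - 70) / 24
= 22 / 24
= 0.92


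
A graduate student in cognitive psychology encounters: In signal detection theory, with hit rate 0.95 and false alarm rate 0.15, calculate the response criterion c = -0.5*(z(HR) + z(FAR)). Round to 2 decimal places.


c = -0.5 * (z(HR) + z(FAR))
z(0.95) = 1.6449
z(0.15) = -1.0364
c = -0.5 * (1.6449 + -1.0364)
= -0.5 * 0.6085
= -0.30


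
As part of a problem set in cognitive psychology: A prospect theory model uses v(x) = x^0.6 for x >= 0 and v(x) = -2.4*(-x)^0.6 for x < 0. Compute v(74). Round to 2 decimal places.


Since x = 74 >= 0, use v(x) = x^0.6
74^0.6 = 13.2294
v(74) = 13.23


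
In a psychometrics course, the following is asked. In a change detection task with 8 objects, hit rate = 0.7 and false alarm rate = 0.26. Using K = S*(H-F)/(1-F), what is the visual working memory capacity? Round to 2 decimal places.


K = S * (H - F) / (1 - F)
H - F = 0.44
1 - F = 0.74
K = 8 * 0.44 / 0.74
= 4.76


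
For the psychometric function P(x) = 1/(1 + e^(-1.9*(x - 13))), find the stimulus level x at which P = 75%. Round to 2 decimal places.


At P = 0.75: 0.75 = 1/(1 + e^(-k*(x-x0)))
Solving: e^(-k*(x-x0)) = 1/3
x = x0 + ln(3)/k
ln(3) = 1.0986
x = 13 + 1.0986/1.9
= 13 + 0.5782
= 13.58


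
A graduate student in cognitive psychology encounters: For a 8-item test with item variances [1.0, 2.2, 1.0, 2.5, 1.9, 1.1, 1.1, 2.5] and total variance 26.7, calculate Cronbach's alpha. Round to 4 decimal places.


alpha = (k/(k-1)) * (1 - sum(s_i^2)/s_total^2)
sum(item variances) = 13.3
k/(k-1) = 8/7 = 1.142857
1 - 13.3/26.7 = 1 - 0.498127 = 0.501873
alpha = 1.142857 * 0.501873
= 0.5736


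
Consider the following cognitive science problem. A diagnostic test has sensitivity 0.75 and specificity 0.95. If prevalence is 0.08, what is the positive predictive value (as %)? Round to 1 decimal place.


PPV = (sens * prev) / (sens * prev + (1-spec) * (1-prev))
Numerator = 0.75 * 0.08 = 0.06
P(positive and no disease) = (1 - spec) * (1 - prev) = (1 - 0.95) * (1 - 0.08) = 0.046
Denominator = 0.06 + 0.046 = 0.106
PPV = 0.06 / 0.106 = 0.566038
As percentage = 56.6


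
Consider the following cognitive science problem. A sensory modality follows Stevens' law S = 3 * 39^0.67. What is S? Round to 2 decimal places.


S = 3 * 39^0.67
39^0.67 = 11.6416
S = 3 * 11.6416
= 34.92


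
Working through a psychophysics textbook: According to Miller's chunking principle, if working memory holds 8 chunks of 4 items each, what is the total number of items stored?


Total items = chunks * items_per_chunk
= 8 * 4
= 32


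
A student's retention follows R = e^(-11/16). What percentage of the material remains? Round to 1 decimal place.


R = e^(-t/S)
-t/S = -11/16 = -0.6875
R = e^(-0.6875) = 0.502832
Percentage = 0.502832 * 100
= 50.3


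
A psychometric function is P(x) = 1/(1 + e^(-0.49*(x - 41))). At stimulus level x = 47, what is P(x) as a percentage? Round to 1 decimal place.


P(x) = 1/(1 + e^(-0.49*(47 - 41)))
Exponent = -0.49 * 6 = -2.94
e^(-2.94) = 0.052866
P = 1/(1 + 0.052866) = 0.949788
Percentage = 95.0


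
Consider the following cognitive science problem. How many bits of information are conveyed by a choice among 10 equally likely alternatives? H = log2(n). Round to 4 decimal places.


H = log2(n)
H = log2(10)
= 3.3219


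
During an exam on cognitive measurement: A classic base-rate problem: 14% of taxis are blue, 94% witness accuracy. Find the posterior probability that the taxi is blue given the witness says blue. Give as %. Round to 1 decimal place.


P(blue | says blue) = P(says blue | blue)*P(blue) / [P(says blue | blue)*P(blue) + P(says blue | not blue)*P(not blue)]
Numerator = 0.94 * 0.14 = 0.1316
False identification = 0.06 * 0.86 = 0.0516
P = 0.1316 / (0.1316 + 0.0516)
= 0.1316 / 0.1832
As percentage = 71.8


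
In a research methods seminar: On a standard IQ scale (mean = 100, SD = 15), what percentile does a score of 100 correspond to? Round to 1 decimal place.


z = (IQ - mean) / SD
z = (100 - 100) / 15 = 0.0
Percentile = Phi(0.0) * 100
Phi(0.0) = 0.5
= 50.0


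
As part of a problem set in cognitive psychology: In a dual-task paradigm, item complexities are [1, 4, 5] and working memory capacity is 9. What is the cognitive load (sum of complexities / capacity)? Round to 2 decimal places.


Total complexity = 1 + 4 + 5 = 10
Load = total / capacity = 10 / 9
= 1.11


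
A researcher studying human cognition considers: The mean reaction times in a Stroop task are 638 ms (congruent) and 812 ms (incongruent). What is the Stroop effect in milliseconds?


Stroop effect = RT(incongruent) - RT(congruent)
= 812 - 638
= 174 ms


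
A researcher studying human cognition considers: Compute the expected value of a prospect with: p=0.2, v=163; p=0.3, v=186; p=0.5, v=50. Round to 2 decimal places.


EU = sum(p_i * v_i)
0.2 * 163 = 32.6
0.3 * 186 = 55.8
0.5 * 50 = 25.0
EU = 32.6 + 55.8 + 25.0
= 113.40


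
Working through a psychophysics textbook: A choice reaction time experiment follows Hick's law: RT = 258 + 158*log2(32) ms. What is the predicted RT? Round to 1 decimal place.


RT = 258 + 158 * log2(32)
log2(32) = 5.0
RT = 258 + 158 * 5.0
= 258 + 790.0
= 1048.0 ms


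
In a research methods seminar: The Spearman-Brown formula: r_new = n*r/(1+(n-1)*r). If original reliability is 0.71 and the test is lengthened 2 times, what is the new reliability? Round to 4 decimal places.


r_new = n*r / (1 + (n-1)*r)
Numerator = 2 * 0.71 = 1.42
Denominator = 1 + 1 * 0.71 = 1.71
r_new = 1.42 / 1.71
= 0.8304


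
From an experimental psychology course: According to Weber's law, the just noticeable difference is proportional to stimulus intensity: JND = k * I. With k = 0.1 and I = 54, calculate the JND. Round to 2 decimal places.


JND = k * I
JND = 0.1 * 54
= 5.40


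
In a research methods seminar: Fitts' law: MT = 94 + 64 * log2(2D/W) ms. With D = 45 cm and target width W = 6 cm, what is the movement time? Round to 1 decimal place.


MT = 94 + 64 * log2(2*45/6)
2D/W = 15.0
log2(15.0) = 3.9069
MT = 94 + 64 * 3.9069
= 344.0 ms


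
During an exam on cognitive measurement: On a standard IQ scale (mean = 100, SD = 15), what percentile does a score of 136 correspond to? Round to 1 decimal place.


z = (IQ - mean) / SD
z = (136 - 100) / 15 = 2.4
Percentile = Phi(2.4) * 100
Phi(2.4) = 0.991802
= 99.2


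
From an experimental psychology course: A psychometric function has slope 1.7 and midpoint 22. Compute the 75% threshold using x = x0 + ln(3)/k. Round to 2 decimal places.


At P = 0.75: 0.75 = 1/(1 + e^(-k*(x-x0)))
Solving: e^(-k*(x-x0)) = 1/3
x = x0 + ln(3)/k
ln(3) = 1.0986
x = 22 + 1.0986/1.7
= 22 + 0.6462
= 22.65


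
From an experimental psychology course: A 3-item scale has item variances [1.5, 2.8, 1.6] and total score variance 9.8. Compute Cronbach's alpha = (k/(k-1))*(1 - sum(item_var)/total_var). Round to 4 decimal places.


alpha = (k/(k-1)) * (1 - sum(s_i^2)/s_total^2)
sum(item variances) = 5.9
k/(k-1) = 3/2 = 1.5
1 - 5.9/9.8 = 1 - 0.602041 = 0.397959
alpha = 1.5 * 0.397959
= 0.5969


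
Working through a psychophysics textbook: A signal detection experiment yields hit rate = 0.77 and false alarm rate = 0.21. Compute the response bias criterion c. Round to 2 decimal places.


c = -0.5 * (z(HR) + z(FAR))
z(0.77) = 0.7388
z(0.21) = -0.8064
c = -0.5 * (0.7388 + -0.8064)
= -0.5 * -0.0676
= 0.03


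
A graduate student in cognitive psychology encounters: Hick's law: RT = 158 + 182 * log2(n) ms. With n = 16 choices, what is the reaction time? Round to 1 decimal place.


RT = 158 + 182 * log2(16)
log2(16) = 4.0
RT = 158 + 182 * 4.0
= 158 + 728.0
= 886.0 ms


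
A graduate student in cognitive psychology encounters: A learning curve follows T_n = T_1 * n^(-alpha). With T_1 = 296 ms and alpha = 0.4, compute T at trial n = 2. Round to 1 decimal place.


T_n = 296 * 2^(-0.4)
2^(-0.4) = 0.757858
T_n = 296 * 0.757858
= 224.3 ms


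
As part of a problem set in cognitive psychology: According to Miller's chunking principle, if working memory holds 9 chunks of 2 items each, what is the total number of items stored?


Total items = chunks * items_per_chunk
= 9 * 2
= 18


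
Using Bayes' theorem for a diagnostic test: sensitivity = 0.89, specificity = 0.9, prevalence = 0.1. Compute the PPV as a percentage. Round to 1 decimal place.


PPV = (sens * prev) / (sens * prev + (1-spec) * (1-prev))
Numerator = 0.89 * 0.1 = 0.089
P(positive and no disease) = (1 - spec) * (1 - prev) = (1 - 0.9) * (1 - 0.1) = 0.09
Denominator = 0.089 + 0.09 = 0.179
PPV = 0.089 / 0.179 = 0.497207
As percentage = 49.7


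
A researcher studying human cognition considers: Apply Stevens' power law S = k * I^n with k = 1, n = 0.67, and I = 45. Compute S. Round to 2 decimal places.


S = 1 * 45^0.67
45^0.67 = 12.813
S = 1 * 12.813
= 12.81


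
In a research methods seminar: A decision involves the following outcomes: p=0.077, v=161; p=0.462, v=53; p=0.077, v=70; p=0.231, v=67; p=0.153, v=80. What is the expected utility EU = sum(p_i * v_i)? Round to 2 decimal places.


EU = sum(p_i * v_i)
0.077 * 161 = 12.397
0.462 * 53 = 24.486
0.077 * 70 = 5.39
0.231 * 67 = 15.477
0.153 * 80 = 12.24
EU = 12.397 + 24.486 + 5.39 + 15.477 + 12.24
= 69.99


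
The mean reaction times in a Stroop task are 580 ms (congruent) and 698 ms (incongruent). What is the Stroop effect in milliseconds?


Stroop effect = RT(incongruent) - RT(congruent)
= 698 - 580
= 118 ms


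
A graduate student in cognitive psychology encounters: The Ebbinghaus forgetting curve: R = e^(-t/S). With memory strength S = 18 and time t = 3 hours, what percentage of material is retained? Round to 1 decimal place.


R = e^(-t/S)
-t/S = -3/18 = -0.166667
R = e^(-0.166667) = 0.846481
Percentage = 0.846481 * 100
= 84.6


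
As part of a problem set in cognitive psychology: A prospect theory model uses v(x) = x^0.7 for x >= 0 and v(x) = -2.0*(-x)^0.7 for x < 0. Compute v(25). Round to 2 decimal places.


Since x = 25 >= 0, use v(x) = x^0.7
25^0.7 = 9.5183
v(25) = 9.52


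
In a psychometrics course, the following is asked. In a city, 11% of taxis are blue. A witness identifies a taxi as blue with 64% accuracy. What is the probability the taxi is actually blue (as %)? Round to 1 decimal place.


P(blue | says blue) = P(says blue | blue)*P(blue) / [P(says blue | blue)*P(blue) + P(says blue | not blue)*P(not blue)]
Numerator = 0.64 * 0.11 = 0.0704
False identification = 0.36 * 0.89 = 0.3204
P = 0.0704 / (0.0704 + 0.3204)
= 0.0704 / 0.3908
As percentage = 18.0


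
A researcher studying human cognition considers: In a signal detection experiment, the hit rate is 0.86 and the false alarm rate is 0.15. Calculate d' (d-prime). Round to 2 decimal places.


d' = z(HR) - z(FAR)
z(0.86) = 1.0803
z(0.15) = -1.0364
d' = 1.0803 - -1.0364
= 2.12


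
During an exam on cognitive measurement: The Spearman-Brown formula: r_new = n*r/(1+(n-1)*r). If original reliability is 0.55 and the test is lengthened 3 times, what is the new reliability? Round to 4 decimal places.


r_new = n*r / (1 + (n-1)*r)
Numerator = 3 * 0.55 = 1.65
Denominator = 1 + 2 * 0.55 = 2.1
r_new = 1.65 / 2.1
= 0.7857


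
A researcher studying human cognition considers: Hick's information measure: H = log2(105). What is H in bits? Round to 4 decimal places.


H = log2(n)
H = log2(105)
= 6.7142


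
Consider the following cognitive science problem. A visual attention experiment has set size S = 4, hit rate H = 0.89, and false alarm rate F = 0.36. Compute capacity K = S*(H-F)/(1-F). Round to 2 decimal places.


K = S * (H - F) / (1 - F)
H - F = 0.53
1 - F = 0.64
K = 4 * 0.53 / 0.64
= 3.31


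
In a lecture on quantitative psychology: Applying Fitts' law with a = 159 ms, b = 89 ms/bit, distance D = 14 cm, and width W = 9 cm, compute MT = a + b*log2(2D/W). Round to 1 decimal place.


MT = 159 + 89 * log2(2*14/9)
2D/W = 3.111111
log2(3.111111) = 1.6374
MT = 159 + 89 * 1.6374
= 304.7 ms


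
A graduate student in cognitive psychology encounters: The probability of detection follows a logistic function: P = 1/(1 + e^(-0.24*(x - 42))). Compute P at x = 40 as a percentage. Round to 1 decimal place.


P(x) = 1/(1 + e^(-0.24*(40 - 42)))
Exponent = -0.24 * -2 = 0.48
e^(0.48) = 1.616074
P = 1/(1 + 1.616074) = 0.382252
Percentage = 38.2


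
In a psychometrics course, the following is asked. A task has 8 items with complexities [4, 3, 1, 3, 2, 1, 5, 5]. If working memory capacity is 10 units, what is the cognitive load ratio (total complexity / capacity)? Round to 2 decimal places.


Total complexity = 4 + 3 + 1 + 3 + 2 + 1 + 5 + 5 = 24
Load = total / capacity = 24 / 10
= 2.40


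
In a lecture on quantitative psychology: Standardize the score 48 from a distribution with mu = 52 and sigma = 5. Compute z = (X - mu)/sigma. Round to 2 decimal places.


z = (X - mu) / sigma
= (48 - 52) / 5
= -4 / 5
= -0.80


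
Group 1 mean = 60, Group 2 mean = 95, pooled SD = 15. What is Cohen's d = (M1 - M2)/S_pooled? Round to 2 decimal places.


Cohen's d = (M1 - M2) / S_pooled
= (60 - 95) / 15
= -35 / 15
= -2.33


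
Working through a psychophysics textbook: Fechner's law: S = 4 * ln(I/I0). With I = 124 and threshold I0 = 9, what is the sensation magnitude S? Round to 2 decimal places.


S = 4 * ln(124/9)
I/I0 = 13.777778
ln(13.777778) = 2.6231
S = 4 * 2.6231
= 10.49


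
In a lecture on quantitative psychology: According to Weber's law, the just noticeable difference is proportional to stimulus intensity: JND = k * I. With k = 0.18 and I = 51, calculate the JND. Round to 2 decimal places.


JND = k * I
JND = 0.18 * 51
= 9.18


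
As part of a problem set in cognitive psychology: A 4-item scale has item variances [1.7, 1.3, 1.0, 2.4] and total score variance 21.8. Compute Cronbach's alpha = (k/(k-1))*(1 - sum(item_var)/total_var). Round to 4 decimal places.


alpha = (k/(k-1)) * (1 - sum(s_i^2)/s_total^2)
sum(item variances) = 6.4
k/(k-1) = 4/3 = 1.333333
1 - 6.4/21.8 = 1 - 0.293578 = 0.706422
alpha = 1.333333 * 0.706422
= 0.9419


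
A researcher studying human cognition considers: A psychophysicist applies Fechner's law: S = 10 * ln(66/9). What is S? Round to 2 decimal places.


S = 10 * ln(66/9)
I/I0 = 7.333333
ln(7.333333) = 1.9924
S = 10 * 1.9924
= 19.92


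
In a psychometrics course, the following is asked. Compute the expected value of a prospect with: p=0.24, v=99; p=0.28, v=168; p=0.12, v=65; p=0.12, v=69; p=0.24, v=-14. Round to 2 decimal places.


EU = sum(p_i * v_i)
0.24 * 99 = 23.76
0.28 * 168 = 47.04
0.12 * 65 = 7.8
0.12 * 69 = 8.28
0.24 * -14 = -3.36
EU = 23.76 + 47.04 + 7.8 + 8.28 + -3.36
= 83.52


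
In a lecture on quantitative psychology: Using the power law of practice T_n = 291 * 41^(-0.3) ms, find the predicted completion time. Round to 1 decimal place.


T_n = 291 * 41^(-0.3)
41^(-0.3) = 0.32822
T_n = 291 * 0.32822
= 95.5 ms


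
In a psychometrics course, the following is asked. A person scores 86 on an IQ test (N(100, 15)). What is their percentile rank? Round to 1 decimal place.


z = (IQ - mean) / SD
z = (86 - 100) / 15 = -0.9333
Percentile = Phi(-0.9333) * 100
Phi(-0.9333) = 0.175333
= 17.5


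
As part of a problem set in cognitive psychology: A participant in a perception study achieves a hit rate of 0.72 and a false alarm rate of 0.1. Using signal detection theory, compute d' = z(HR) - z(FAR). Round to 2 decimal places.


d' = z(HR) - z(FAR)
z(0.72) = 0.5828
z(0.1) = -1.2816
d' = 0.5828 - -1.2816
= 1.86


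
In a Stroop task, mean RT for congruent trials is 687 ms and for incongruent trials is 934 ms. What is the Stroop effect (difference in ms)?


Stroop effect = RT(incongruent) - RT(congruent)
= 934 - 687
= 247 ms


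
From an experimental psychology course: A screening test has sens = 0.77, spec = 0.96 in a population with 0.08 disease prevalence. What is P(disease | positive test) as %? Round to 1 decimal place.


PPV = (sens * prev) / (sens * prev + (1-spec) * (1-prev))
Numerator = 0.77 * 0.08 = 0.0616
P(positive and no disease) = (1 - spec) * (1 - prev) = (1 - 0.96) * (1 - 0.08) = 0.0368
Denominator = 0.0616 + 0.0368 = 0.0984
PPV = 0.0616 / 0.0984 = 0.626016
As percentage = 62.6


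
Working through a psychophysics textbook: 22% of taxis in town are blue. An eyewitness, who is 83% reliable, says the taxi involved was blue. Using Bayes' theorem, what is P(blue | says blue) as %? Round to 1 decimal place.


P(blue | says blue) = P(says blue | blue)*P(blue) / [P(says blue | blue)*P(blue) + P(says blue | not blue)*P(not blue)]
Numerator = 0.83 * 0.22 = 0.1826
False identification = 0.17 * 0.78 = 0.1326
P = 0.1826 / (0.1826 + 0.1326)
= 0.1826 / 0.3152
As percentage = 57.9


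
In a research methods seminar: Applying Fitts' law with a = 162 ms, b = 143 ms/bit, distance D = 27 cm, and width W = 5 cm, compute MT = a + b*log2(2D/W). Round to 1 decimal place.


MT = 162 + 143 * log2(2*27/5)
2D/W = 10.8
log2(10.8) = 3.433
MT = 162 + 143 * 3.433
= 652.9 ms


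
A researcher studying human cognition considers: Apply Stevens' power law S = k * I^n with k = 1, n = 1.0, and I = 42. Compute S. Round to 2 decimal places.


S = 1 * 42^1.0
42^1.0 = 42.0
S = 1 * 42.0
= 42.00


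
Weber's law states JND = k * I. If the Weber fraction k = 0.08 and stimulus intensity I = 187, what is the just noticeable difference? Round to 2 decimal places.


JND = k * I
JND = 0.08 * 187
= 14.96


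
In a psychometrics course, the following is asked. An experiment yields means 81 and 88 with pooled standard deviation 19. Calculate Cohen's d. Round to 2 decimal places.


Cohen's d = (M1 - M2) / S_pooled
= (81 - 88) / 19
= -7 / 19
= -0.37


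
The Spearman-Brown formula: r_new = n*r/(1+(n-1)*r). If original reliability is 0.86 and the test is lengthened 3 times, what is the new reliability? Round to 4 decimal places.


r_new = n*r / (1 + (n-1)*r)
Numerator = 3 * 0.86 = 2.58
Denominator = 1 + 2 * 0.86 = 2.72
r_new = 2.58 / 2.72
= 0.9485


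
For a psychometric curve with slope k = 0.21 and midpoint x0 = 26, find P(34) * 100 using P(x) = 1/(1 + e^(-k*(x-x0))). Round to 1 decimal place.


P(x) = 1/(1 + e^(-0.21*(34 - 26)))
Exponent = -0.21 * 8 = -1.68
e^(-1.68) = 0.186374
P = 1/(1 + 0.186374) = 0.842905
Percentage = 84.3


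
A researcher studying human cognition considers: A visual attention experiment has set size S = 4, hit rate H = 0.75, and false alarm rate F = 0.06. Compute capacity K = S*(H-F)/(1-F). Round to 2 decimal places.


K = S * (H - F) / (1 - F)
H - F = 0.69
1 - F = 0.94
K = 4 * 0.69 / 0.94
= 2.94


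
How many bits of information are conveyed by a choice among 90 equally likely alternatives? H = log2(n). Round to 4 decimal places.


H = log2(n)
H = log2(90)
= 6.4919


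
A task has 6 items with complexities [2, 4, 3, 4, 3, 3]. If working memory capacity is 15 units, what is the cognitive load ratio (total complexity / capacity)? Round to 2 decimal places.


Total complexity = 2 + 4 + 3 + 4 + 3 + 3 = 19
Load = total / capacity = 19 / 15
= 1.27


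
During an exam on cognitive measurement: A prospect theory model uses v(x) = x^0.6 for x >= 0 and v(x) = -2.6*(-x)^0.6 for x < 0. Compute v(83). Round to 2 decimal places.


Since x = 83 >= 0, use v(x) = x^0.6
83^0.6 = 14.1725
v(83) = 14.17


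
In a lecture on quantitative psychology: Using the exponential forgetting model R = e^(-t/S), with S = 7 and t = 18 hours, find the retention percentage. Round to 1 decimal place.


R = e^(-t/S)
-t/S = -18/7 = -2.571429
R = e^(-2.571429) = 0.076426
Percentage = 0.076426 * 100
= 7.6


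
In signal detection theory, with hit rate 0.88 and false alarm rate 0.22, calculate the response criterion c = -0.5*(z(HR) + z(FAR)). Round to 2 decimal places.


c = -0.5 * (z(HR) + z(FAR))
z(0.88) = 1.175
z(0.22) = -0.7722
c = -0.5 * (1.175 + -0.7722)
= -0.5 * 0.4028
= -0.20


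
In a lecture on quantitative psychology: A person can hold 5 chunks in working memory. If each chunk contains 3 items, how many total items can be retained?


Total items = chunks * items_per_chunk
= 5 * 3
= 15


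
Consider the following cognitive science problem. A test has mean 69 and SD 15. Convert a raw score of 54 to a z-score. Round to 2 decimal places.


z = (X - mu) / sigma
= (54 - 69) / 15
= -15 / 15
= -1.00


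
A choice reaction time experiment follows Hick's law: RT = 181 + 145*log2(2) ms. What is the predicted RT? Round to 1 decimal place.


RT = 181 + 145 * log2(2)
log2(2) = 1.0
RT = 181 + 145 * 1.0
= 181 + 145.0
= 326.0 ms


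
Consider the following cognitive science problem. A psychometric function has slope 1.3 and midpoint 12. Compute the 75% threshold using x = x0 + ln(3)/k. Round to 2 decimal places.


At P = 0.75: 0.75 = 1/(1 + e^(-k*(x-x0)))
Solving: e^(-k*(x-x0)) = 1/3
x = x0 + ln(3)/k
ln(3) = 1.0986
x = 12 + 1.0986/1.3
= 12 + 0.8451
= 12.85


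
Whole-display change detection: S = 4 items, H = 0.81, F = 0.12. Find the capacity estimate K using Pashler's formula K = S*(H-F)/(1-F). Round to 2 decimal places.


K = S * (H - F) / (1 - F)
H - F = 0.69
1 - F = 0.88
K = 4 * 0.69 / 0.88
= 3.14


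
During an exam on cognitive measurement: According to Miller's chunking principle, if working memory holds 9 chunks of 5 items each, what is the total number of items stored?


Total items = chunks * items_per_chunk
= 9 * 5
= 45


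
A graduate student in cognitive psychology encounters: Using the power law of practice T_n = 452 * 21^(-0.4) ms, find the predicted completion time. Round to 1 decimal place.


T_n = 452 * 21^(-0.4)
21^(-0.4) = 0.295878
T_n = 452 * 0.295878
= 133.7 ms


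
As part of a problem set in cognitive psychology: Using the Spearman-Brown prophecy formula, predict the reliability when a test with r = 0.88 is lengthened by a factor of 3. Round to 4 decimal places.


r_new = n*r / (1 + (n-1)*r)
Numerator = 3 * 0.88 = 2.64
Denominator = 1 + 2 * 0.88 = 2.76
r_new = 2.64 / 2.76
= 0.9565


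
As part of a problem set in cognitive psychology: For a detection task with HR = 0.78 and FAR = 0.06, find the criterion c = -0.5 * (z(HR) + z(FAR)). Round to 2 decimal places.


c = -0.5 * (z(HR) + z(FAR))
z(0.78) = 0.7722
z(0.06) = -1.5548
c = -0.5 * (0.7722 + -1.5548)
= -0.5 * -0.7826
= 0.39


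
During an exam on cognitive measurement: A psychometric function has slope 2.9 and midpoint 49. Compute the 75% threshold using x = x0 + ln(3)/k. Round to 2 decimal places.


At P = 0.75: 0.75 = 1/(1 + e^(-k*(x-x0)))
Solving: e^(-k*(x-x0)) = 1/3
x = x0 + ln(3)/k
ln(3) = 1.0986
x = 49 + 1.0986/2.9
= 49 + 0.3788
= 49.38


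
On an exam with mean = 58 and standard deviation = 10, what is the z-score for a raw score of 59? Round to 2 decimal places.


z = (X - mu) / sigma
= (59 - 58) / 10
= 1 / 10
= 0.10


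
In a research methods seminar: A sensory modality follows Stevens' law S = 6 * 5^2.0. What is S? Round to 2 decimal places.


S = 6 * 5^2.0
5^2.0 = 25.0
S = 6 * 25.0
= 150.00


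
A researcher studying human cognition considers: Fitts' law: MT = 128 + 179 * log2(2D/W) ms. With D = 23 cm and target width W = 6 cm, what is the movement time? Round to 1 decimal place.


MT = 128 + 179 * log2(2*23/6)
2D/W = 7.666667
log2(7.666667) = 2.9386
MT = 128 + 179 * 2.9386
= 654.0 ms


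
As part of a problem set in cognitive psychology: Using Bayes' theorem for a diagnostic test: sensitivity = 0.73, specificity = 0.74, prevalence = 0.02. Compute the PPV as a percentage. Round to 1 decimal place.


PPV = (sens * prev) / (sens * prev + (1-spec) * (1-prev))
Numerator = 0.73 * 0.02 = 0.0146
P(positive and no disease) = (1 - spec) * (1 - prev) = (1 - 0.74) * (1 - 0.02) = 0.2548
Denominator = 0.0146 + 0.2548 = 0.2694
PPV = 0.0146 / 0.2694 = 0.054195
As percentage = 5.4


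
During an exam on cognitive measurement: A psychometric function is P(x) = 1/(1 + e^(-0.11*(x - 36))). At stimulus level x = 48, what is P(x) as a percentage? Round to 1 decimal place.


P(x) = 1/(1 + e^(-0.11*(48 - 36)))
Exponent = -0.11 * 12 = -1.32
e^(-1.32) = 0.267135
P = 1/(1 + 0.267135) = 0.789182
Percentage = 78.9


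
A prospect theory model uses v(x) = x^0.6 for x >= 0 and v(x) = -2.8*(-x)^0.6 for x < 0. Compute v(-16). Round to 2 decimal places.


Since x = -16 < 0, use v(x) = -lambda*(-x)^alpha
(-x) = 16
16^0.6 = 5.278
v(-16) = -2.8 * 5.278
= -14.78


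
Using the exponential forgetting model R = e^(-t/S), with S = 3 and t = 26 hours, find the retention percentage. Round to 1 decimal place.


R = e^(-t/S)
-t/S = -26/3 = -8.666667
R = e^(-8.666667) = 0.000172
Percentage = 0.000172 * 100
= 0.0


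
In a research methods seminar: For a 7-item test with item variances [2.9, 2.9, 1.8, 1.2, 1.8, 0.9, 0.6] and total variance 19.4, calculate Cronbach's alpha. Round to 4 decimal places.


alpha = (k/(k-1)) * (1 - sum(s_i^2)/s_total^2)
sum(item variances) = 12.1
k/(k-1) = 7/6 = 1.166667
1 - 12.1/19.4 = 1 - 0.623711 = 0.376289
alpha = 1.166667 * 0.376289
= 0.4390


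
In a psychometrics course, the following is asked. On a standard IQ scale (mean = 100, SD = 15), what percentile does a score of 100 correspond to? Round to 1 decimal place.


z = (IQ - mean) / SD
z = (100 - 100) / 15 = 0.0
Percentile = Phi(0.0) * 100
Phi(0.0) = 0.5
= 50.0


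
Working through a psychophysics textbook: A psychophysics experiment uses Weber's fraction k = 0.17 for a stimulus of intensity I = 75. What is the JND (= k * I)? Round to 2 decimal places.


JND = k * I
JND = 0.17 * 75
= 12.75


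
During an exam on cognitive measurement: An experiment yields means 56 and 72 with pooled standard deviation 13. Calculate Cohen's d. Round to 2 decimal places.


Cohen's d = (M1 - M2) / S_pooled
= (56 - 72) / 13
= -16 / 13
= -1.23


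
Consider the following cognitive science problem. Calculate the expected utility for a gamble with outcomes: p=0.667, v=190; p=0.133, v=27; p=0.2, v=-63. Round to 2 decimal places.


EU = sum(p_i * v_i)
0.667 * 190 = 126.73
0.133 * 27 = 3.591
0.2 * -63 = -12.6
EU = 126.73 + 3.591 + -12.6
= 117.72


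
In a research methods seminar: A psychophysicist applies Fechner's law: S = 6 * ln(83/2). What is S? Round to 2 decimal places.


S = 6 * ln(83/2)
I/I0 = 41.5
ln(41.5) = 3.7257
S = 6 * 3.7257
= 22.35


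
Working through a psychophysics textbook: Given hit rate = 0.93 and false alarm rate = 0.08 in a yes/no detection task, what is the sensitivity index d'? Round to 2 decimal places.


d' = z(HR) - z(FAR)
z(0.93) = 1.4758
z(0.08) = -1.4051
d' = 1.4758 - -1.4051
= 2.88


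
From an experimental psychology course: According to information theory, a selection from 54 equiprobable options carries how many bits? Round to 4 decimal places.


H = log2(n)
H = log2(54)
= 5.7549


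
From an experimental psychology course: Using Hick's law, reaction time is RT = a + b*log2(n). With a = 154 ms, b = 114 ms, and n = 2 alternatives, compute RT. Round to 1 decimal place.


RT = 154 + 114 * log2(2)
log2(2) = 1.0
RT = 154 + 114 * 1.0
= 154 + 114.0
= 268.0 ms


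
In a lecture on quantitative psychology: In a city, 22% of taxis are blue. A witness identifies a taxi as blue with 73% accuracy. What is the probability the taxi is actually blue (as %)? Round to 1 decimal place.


P(blue | says blue) = P(says blue | blue)*P(blue) / [P(says blue | blue)*P(blue) + P(says blue | not blue)*P(not blue)]
Numerator = 0.73 * 0.22 = 0.1606
False identification = 0.27 * 0.78 = 0.2106
P = 0.1606 / (0.1606 + 0.2106)
= 0.1606 / 0.3712
As percentage = 43.3


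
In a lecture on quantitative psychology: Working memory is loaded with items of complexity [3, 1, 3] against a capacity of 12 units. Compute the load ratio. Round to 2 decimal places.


Total complexity = 3 + 1 + 3 = 7
Load = total / capacity = 7 / 12
= 0.58


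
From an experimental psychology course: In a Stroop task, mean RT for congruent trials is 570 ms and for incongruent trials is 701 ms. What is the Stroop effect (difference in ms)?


Stroop effect = RT(incongruent) - RT(congruent)
= 701 - 570
= 131 ms


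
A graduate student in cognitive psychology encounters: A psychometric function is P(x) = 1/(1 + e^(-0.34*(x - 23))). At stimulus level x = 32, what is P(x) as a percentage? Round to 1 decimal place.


P(x) = 1/(1 + e^(-0.34*(32 - 23)))
Exponent = -0.34 * 9 = -3.06
e^(-3.06) = 0.046888
P = 1/(1 + 0.046888) = 0.955212
Percentage = 95.5


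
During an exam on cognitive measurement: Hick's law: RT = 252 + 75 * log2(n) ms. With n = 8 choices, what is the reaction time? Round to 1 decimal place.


RT = 252 + 75 * log2(8)
log2(8) = 3.0
RT = 252 + 75 * 3.0
= 252 + 225.0
= 477.0 ms


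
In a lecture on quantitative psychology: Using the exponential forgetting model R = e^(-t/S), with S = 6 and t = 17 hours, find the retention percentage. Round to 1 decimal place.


R = e^(-t/S)
-t/S = -17/6 = -2.833333
R = e^(-2.833333) = 0.058816
Percentage = 0.058816 * 100
= 5.9


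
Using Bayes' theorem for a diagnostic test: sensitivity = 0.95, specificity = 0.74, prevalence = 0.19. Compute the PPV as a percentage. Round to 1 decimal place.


PPV = (sens * prev) / (sens * prev + (1-spec) * (1-prev))
Numerator = 0.95 * 0.19 = 0.1805
P(positive and no disease) = (1 - spec) * (1 - prev) = (1 - 0.74) * (1 - 0.19) = 0.2106
Denominator = 0.1805 + 0.2106 = 0.3911
PPV = 0.1805 / 0.3911 = 0.461519
As percentage = 46.2


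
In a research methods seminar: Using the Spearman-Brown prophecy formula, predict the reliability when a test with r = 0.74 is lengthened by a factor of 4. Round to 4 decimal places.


r_new = n*r / (1 + (n-1)*r)
Numerator = 4 * 0.74 = 2.96
Denominator = 1 + 3 * 0.74 = 3.22
r_new = 2.96 / 3.22
= 0.9193


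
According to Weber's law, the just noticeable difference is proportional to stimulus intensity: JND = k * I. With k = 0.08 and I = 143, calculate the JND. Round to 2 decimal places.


JND = k * I
JND = 0.08 * 143
= 11.44


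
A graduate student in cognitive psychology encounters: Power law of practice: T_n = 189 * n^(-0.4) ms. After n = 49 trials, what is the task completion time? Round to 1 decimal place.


T_n = 189 * 49^(-0.4)
49^(-0.4) = 0.210825
T_n = 189 * 0.210825
= 39.8 ms


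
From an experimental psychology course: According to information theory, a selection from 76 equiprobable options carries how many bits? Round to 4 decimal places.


H = log2(n)
H = log2(76)
= 6.2479


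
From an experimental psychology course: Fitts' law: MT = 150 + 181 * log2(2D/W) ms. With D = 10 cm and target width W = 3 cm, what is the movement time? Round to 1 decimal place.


MT = 150 + 181 * log2(2*10/3)
2D/W = 6.666667
log2(6.666667) = 2.737
MT = 150 + 181 * 2.737
= 645.4 ms


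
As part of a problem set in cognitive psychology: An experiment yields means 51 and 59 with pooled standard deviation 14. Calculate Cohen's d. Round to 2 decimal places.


Cohen's d = (M1 - M2) / S_pooled
= (51 - 59) / 14
= -8 / 14
= -0.57


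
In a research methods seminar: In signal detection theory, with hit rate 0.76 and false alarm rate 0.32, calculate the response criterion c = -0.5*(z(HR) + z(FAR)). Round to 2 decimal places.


c = -0.5 * (z(HR) + z(FAR))
z(0.76) = 0.7063
z(0.32) = -0.4677
c = -0.5 * (0.7063 + -0.4677)
= -0.5 * 0.2386
= -0.12


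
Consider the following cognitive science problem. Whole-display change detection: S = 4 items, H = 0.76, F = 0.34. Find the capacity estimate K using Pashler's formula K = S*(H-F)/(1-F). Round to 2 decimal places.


K = S * (H - F) / (1 - F)
H - F = 0.42
1 - F = 0.66
K = 4 * 0.42 / 0.66
= 2.55


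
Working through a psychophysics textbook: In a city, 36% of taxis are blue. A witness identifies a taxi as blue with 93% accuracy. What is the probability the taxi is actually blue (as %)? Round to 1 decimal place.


P(blue | says blue) = P(says blue | blue)*P(blue) / [P(says blue | blue)*P(blue) + P(says blue | not blue)*P(not blue)]
Numerator = 0.93 * 0.36 = 0.3348
False identification = 0.07 * 0.64 = 0.0448
P = 0.3348 / (0.3348 + 0.0448)
= 0.3348 / 0.3796
As percentage = 88.2


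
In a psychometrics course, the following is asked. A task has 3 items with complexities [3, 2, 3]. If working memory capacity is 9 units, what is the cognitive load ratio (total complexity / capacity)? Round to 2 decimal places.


Total complexity = 3 + 2 + 3 = 8
Load = total / capacity = 8 / 9
= 0.89


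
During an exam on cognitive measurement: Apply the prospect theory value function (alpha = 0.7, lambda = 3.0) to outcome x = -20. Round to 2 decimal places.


Since x = -20 < 0, use v(x) = -lambda*(-x)^alpha
(-x) = 20
20^0.7 = 8.1418
v(-20) = -3.0 * 8.1418
= -24.43


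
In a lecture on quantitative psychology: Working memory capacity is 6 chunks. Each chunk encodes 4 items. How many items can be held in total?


Total items = chunks * items_per_chunk
= 6 * 4
= 24


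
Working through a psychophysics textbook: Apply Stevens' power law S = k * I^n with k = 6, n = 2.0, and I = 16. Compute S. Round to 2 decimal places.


S = 6 * 16^2.0
16^2.0 = 256.0
S = 6 * 256.0
= 1536.00


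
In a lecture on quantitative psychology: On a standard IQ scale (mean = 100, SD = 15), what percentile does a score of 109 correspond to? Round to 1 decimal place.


z = (IQ - mean) / SD
z = (109 - 100) / 15 = 0.6
Percentile = Phi(0.6) * 100
Phi(0.6) = 0.725747
= 72.6


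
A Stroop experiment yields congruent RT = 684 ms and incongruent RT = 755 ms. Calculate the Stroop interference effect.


Stroop effect = RT(incongruent) - RT(congruent)
= 755 - 684
= 71 ms


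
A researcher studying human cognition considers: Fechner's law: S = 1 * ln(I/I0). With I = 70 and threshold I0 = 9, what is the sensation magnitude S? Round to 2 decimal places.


S = 1 * ln(70/9)
I/I0 = 7.777778
ln(7.777778) = 2.0513
S = 1 * 2.0513
= 2.05


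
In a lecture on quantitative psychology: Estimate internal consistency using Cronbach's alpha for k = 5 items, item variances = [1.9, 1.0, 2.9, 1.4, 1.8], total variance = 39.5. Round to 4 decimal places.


alpha = (k/(k-1)) * (1 - sum(s_i^2)/s_total^2)
sum(item variances) = 9.0
k/(k-1) = 5/4 = 1.25
1 - 9.0/39.5 = 1 - 0.227848 = 0.772152
alpha = 1.25 * 0.772152
= 0.9652


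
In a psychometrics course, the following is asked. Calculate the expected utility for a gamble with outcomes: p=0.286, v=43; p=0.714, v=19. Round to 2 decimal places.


EU = sum(p_i * v_i)
0.286 * 43 = 12.298
0.714 * 19 = 13.566
EU = 12.298 + 13.566
= 25.86


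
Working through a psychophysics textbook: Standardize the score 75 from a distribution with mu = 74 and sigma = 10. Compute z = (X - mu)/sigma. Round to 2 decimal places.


z = (X - mu) / sigma
= (75 - 74) / 10
= 1 / 10
= 0.10


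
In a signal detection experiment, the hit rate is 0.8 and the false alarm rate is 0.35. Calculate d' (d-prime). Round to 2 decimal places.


d' = z(HR) - z(FAR)
z(0.8) = 0.8416
z(0.35) = -0.3853
d' = 0.8416 - -0.3853
= 1.23


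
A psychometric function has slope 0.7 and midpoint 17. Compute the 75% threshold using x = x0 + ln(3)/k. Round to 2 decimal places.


At P = 0.75: 0.75 = 1/(1 + e^(-k*(x-x0)))
Solving: e^(-k*(x-x0)) = 1/3
x = x0 + ln(3)/k
ln(3) = 1.0986
x = 17 + 1.0986/0.7
= 17 + 1.5694
= 18.57


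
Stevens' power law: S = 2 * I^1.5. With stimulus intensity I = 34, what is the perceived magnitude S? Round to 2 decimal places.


S = 2 * 34^1.5
34^1.5 = 198.2524
S = 2 * 198.2524
= 396.50


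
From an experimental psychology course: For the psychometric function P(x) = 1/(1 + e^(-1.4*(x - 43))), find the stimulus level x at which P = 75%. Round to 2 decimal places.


At P = 0.75: 0.75 = 1/(1 + e^(-k*(x-x0)))
Solving: e^(-k*(x-x0)) = 1/3
x = x0 + ln(3)/k
ln(3) = 1.0986
x = 43 + 1.0986/1.4
= 43 + 0.7847
= 43.78


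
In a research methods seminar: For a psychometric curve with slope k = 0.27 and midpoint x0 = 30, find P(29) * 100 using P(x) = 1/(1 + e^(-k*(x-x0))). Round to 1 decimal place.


P(x) = 1/(1 + e^(-0.27*(29 - 30)))
Exponent = -0.27 * -1 = 0.27
e^(0.27) = 1.309964
P = 1/(1 + 1.309964) = 0.432907
Percentage = 43.3


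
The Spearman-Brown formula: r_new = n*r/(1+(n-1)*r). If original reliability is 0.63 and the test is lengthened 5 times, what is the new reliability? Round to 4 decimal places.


r_new = n*r / (1 + (n-1)*r)
Numerator = 5 * 0.63 = 3.15
Denominator = 1 + 4 * 0.63 = 3.52
r_new = 3.15 / 3.52
= 0.8949


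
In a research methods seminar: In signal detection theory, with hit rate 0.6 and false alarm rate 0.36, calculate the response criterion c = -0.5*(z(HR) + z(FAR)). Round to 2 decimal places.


c = -0.5 * (z(HR) + z(FAR))
z(0.6) = 0.2533
z(0.36) = -0.3585
c = -0.5 * (0.2533 + -0.3585)
= -0.5 * -0.1052
= 0.05


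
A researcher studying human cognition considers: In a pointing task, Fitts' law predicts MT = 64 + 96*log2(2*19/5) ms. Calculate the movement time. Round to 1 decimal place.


MT = 64 + 96 * log2(2*19/5)
2D/W = 7.6
log2(7.6) = 2.926
MT = 64 + 96 * 2.926
= 344.9 ms


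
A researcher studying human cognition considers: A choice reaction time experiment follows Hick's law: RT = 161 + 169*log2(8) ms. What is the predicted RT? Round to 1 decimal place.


RT = 161 + 169 * log2(8)
log2(8) = 3.0
RT = 161 + 169 * 3.0
= 161 + 507.0
= 668.0 ms


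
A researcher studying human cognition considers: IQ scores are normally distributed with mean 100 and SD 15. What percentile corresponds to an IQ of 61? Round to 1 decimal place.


z = (IQ - mean) / SD
z = (61 - 100) / 15 = -2.6
Percentile = Phi(-2.6) * 100
Phi(-2.6) = 0.004661
= 0.5


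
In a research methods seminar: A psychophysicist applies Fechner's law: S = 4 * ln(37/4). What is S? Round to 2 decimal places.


S = 4 * ln(37/4)
I/I0 = 9.25
ln(9.25) = 2.2246
S = 4 * 2.2246
= 8.90


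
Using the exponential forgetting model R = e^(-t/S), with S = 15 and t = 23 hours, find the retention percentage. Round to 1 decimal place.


R = e^(-t/S)
-t/S = -23/15 = -1.533333
R = e^(-1.533333) = 0.215815
Percentage = 0.215815 * 100
= 21.6


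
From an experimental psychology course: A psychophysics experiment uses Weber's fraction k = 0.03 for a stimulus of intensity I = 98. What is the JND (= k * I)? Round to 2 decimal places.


JND = k * I
JND = 0.03 * 98
= 2.94


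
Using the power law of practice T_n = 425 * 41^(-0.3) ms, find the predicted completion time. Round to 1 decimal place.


T_n = 425 * 41^(-0.3)
41^(-0.3) = 0.32822
T_n = 425 * 0.32822
= 139.5 ms


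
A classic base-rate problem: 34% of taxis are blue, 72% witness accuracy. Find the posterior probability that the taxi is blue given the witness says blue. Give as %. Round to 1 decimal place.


P(blue | says blue) = P(says blue | blue)*P(blue) / [P(says blue | blue)*P(blue) + P(says blue | not blue)*P(not blue)]
Numerator = 0.72 * 0.34 = 0.2448
False identification = 0.28 * 0.66 = 0.1848
P = 0.2448 / (0.2448 + 0.1848)
= 0.2448 / 0.4296
As percentage = 57.0


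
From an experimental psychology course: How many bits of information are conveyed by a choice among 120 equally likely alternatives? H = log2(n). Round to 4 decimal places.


H = log2(n)
H = log2(120)
= 6.9069


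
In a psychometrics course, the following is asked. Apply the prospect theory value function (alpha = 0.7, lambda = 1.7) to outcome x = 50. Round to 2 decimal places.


Since x = 50 >= 0, use v(x) = x^0.7
50^0.7 = 15.4625
v(50) = 15.46
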